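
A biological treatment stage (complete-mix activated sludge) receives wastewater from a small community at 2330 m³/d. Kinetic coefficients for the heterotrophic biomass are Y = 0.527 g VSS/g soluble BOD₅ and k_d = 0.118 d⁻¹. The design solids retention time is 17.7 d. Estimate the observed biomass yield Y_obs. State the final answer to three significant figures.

Y_obs ≈ 0.171 g VSS/g soluble BOD₅

Correct the yield for decay: Y_obs = Y/(1 + k_d θ_c) = 0.527 / (1 + 0.118 × 17.7) = 0.527 / 3.089 = 0.1706.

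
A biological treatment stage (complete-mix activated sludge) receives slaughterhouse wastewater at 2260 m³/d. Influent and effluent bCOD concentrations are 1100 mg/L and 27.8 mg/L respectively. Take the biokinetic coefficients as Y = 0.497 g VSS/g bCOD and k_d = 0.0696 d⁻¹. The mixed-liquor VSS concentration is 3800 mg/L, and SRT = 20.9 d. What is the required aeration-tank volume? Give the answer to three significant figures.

V ≈ 2700 m³

Rearranging the biomass balance for a CMAS with decay, V = Y·Q·ΔS·θ_c / [X·(1+k_d θ_c)] = 0.497 × 2260 × (1100 − 27.8) × 20.9 / [3800 × (1 + 0.0696 × 20.9)] = 2.52×10^7 / 9328 = 2698 m³.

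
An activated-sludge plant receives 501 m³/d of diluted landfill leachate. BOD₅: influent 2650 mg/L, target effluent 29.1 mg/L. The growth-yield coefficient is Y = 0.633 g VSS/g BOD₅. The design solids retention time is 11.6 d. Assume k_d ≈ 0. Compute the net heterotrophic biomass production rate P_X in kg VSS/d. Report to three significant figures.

Since k_d ≈ 0, Y_obs = Y = 0.633 g VSS/g BOD₅.
ΔS = 2650 − 29.1 = 2621 mg/L, so the substrate removal rate is 501 × 2621/1000 = 1313 kg BOD₅/d.
Biomass produced: P_X = Y_obs·Q·ΔS = 0.6330 × 1313 ≈ 831.2 kg VSS/d.

P_X ≈ 831 kg VSS/d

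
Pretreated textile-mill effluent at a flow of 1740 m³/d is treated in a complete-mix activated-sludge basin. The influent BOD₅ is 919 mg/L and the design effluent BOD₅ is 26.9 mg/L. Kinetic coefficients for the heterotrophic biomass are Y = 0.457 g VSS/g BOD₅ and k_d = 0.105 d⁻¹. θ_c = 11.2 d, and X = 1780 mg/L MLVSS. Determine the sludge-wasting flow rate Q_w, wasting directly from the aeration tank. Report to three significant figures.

Q_w ≈ 183 m³/d

Rearranging the biomass balance for a CMAS with decay, V = Y·Q·ΔS·θ_c / [X·(1+k_d θ_c)] = 0.457 × 1740 × (919 − 26.9) × 11.2 / [1780 × (1 + 0.105 × 11.2)] = 7.95×10^6 / 3873 = 2051 m³.
Wasting from the aeration tank: Q_w = V / θ_c = 2051 / 11.2 = 183.1 m³/d.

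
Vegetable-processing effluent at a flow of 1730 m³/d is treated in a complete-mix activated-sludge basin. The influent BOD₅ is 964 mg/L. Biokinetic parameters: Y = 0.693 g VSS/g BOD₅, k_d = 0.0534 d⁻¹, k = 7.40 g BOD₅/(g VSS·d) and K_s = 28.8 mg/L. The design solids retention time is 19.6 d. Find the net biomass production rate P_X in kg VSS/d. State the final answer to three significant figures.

P_X ≈ 564 kg VSS/d

Effluent substrate depends only on kinetics and SRT: S = K_s(1 + k_d θ_c) / [θ_c(Yk − k_d) − 1] = 28.8 × (1 + 0.0534 × 19.6) / [19.6 × (0.693 × 7.40 − 0.0534) − 1] = 58.94 / 98.47 = 0.5986 mg/L.
The observed yield is Y_obs = Y/(1 + k_d·θ_c) = 0.693 / (1 + 0.0534 × 19.6) = 0.693 / 2.047 = 0.3386 g VSS per g BOD₅ removed.
Substrate removed = Q·(S₀ − S) = 1730 m³/d × (964 − 0.599) g/m³ = 1.67×10^6 g/d = 1667 kg/d.
Biomass produced: P_X = Y_obs·Q·ΔS = 0.3386 × 1667 ≈ 564.3 kg VSS/d.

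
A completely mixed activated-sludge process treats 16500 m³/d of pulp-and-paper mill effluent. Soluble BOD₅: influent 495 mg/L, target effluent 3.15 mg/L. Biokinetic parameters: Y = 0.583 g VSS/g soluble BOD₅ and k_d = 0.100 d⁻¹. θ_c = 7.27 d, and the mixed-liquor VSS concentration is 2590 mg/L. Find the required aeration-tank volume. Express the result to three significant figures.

V ≈ 7690 m³

From the SRT design equation V = Y Q (S₀−S) θ_c / [X (1 + k_d θ_c)] = 0.583 × 16500 × (495 − 3.15) × 7.27 / [2590 × (1 + 0.100 × 7.27)] = 3.44×10^7 / 4473 = 7690 m³.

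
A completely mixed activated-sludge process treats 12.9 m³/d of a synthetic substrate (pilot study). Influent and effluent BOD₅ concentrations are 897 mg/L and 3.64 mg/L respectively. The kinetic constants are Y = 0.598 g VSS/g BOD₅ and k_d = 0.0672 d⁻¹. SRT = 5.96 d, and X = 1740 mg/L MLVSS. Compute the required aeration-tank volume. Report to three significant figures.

V ≈ 16.9 m³

Rearranging the biomass balance for a CMAS with decay, V = Y·Q·ΔS·θ_c / [X·(1+k_d θ_c)] = 0.598 × 12.9 × (897 − 3.64) × 5.96 / [1740 × (1 + 0.0672 × 5.96)] = 4.11×10^4 / 2437 = 16.85 m³.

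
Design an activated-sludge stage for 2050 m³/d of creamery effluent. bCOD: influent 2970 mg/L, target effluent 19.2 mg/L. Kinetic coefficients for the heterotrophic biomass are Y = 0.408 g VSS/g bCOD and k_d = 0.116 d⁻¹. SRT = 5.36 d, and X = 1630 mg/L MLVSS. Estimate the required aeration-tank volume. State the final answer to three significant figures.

Rearranging the biomass balance for a CMAS with decay, V = Y·Q·ΔS·θ_c / [X·(1+k_d θ_c)] = 0.408 × 2050 × (2970 − 19.2) × 5.36 / [1630 × (1 + 0.116 × 5.36)] = 1.32×10^7 / 2643 = 5004 m³.

V ≈ 5000 m³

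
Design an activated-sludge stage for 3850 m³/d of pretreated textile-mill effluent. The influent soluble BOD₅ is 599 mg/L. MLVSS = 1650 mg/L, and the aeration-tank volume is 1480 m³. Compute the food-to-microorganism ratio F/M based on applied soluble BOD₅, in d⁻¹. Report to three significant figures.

F/M = Q·S₀ / (V·X) = 3850 × 599 / (1480 × 1650) = 0.9444 g soluble BOD₅·(g VSS·d)⁻¹.

F/M ≈ 0.944 d⁻¹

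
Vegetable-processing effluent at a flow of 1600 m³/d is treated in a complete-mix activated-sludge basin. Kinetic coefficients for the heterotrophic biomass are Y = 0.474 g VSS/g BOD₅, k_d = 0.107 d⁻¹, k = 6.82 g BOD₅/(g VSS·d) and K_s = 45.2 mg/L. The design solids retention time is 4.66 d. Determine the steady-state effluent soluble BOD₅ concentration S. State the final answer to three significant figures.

S ≈ 4.99 mg/L

Effluent substrate depends only on kinetics and SRT: S = K_s(1 + k_d θ_c) / [θ_c(Yk − k_d) − 1] = 45.2 × (1 + 0.107 × 4.66) / [4.66 × (0.474 × 6.82 − 0.107) − 1] = 67.74 / 13.57 = 4.993 mg/L.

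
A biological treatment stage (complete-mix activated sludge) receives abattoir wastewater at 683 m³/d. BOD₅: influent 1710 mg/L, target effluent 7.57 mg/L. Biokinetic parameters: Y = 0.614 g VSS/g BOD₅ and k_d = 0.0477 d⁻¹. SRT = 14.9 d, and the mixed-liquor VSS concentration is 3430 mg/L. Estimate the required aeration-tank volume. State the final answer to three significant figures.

V ≈ 1810 m³

Steady-state biomass mass balance: V·X·(1 + k_d·θ_c) = Y·Q·(S₀ − S)·θ_c, so V = 0.614 × 683 × (1710 − 7.57) × 14.9 / [3430 × (1 + 0.0477 × 14.9)] = 1.06×10^7 / 5868 = 1813 m³.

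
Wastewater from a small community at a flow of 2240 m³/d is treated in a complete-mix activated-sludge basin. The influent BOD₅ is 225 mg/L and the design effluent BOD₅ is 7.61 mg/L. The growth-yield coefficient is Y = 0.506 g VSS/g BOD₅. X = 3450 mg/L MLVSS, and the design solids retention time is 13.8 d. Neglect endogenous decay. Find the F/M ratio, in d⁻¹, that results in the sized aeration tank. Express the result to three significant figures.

V·X = Y·Q·ΔS·θ_c gives V = 0.506 × 2240 × (225 − 7.61) × 13.8 / 3450 = 985.6 m³.
F/M = applied load / biomass = Q·S₀/(V·X) = 2240 × 225 / (985.6 × 3450) = 0.1482 d⁻¹.

F/M ≈ 0.148 d⁻¹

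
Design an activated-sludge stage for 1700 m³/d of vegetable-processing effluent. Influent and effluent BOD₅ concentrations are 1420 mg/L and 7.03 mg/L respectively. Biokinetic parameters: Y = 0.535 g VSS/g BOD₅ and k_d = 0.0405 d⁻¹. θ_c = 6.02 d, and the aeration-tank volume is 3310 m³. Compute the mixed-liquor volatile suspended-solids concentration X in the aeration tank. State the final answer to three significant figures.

From V·X·(1 + k_d·θ_c) = Y·Q·(S₀ − S)·θ_c: X = 0.535 × 1700 × (1420 − 7.03) × 6.02 / [3310 × (1 + 0.0405 × 6.02)] = 1879 mg/L.

X ≈ 1880 mg/L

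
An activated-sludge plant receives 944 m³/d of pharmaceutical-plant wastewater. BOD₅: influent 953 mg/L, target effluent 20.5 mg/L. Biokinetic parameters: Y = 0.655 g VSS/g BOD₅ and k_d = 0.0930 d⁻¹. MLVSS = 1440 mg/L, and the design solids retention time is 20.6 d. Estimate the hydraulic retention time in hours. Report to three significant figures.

From the SRT design equation V = Y Q (S₀−S) θ_c / [X (1 + k_d θ_c)] = 0.655 × 944 × (953 − 20.5) × 20.6 / [1440 × (1 + 0.0930 × 20.6)] = 1.19×10^7 / 4199 = 2829 m³.
Hydraulic retention time τ = V/Q = 2829 / 944 = 2.997 d = 71.92 h.

τ ≈ 71.9 h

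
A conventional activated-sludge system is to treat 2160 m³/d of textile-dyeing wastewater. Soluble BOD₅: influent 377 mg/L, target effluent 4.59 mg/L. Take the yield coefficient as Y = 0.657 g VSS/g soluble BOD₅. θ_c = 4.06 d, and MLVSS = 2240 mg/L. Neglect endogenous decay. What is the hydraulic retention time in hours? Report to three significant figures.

V·X = Y·Q·ΔS·θ_c gives V = 0.657 × 2160 × (377 − 4.59) × 4.06 / 2240 = 957.9 m³.
HRT = V/Q = 957.9 m³ / 2160 m³·d⁻¹ = 0.4435 d × 24 = 10.64 h.

τ ≈ 10.6 h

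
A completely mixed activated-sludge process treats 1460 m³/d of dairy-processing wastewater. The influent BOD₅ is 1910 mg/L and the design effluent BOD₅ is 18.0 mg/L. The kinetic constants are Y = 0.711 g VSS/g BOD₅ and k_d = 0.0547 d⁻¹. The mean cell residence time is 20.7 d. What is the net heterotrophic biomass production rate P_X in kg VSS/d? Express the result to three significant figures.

P_X ≈ 921 kg VSS/d

The observed yield is Y_obs = Y/(1 + k_d·θ_c) = 0.711 / (1 + 0.0547 × 20.7) = 0.711 / 2.132 = 0.3334 g VSS per g BOD₅ removed.
ΔS = 1910 − 18.0 = 1892 mg/L, so the substrate removal rate is 1460 × 1892/1000 = 2762 kg BOD₅/d.
Biomass produced: P_X = Y_obs·Q·ΔS = 0.3334 × 2762 ≈ 921.1 kg VSS/d.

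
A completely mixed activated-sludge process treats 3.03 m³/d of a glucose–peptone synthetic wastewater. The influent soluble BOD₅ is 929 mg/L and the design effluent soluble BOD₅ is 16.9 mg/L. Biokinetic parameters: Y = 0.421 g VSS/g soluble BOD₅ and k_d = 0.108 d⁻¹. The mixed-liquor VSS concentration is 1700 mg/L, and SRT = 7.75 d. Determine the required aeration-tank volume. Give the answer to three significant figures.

V ≈ 2.89 m³

Rearranging the biomass balance for a CMAS with decay, V = Y·Q·ΔS·θ_c / [X·(1+k_d θ_c)] = 0.421 × 3.03 × (929 − 16.9) × 7.75 / [1700 × (1 + 0.108 × 7.75)] = 9.02×10^3 / 3123 = 2.887 m³.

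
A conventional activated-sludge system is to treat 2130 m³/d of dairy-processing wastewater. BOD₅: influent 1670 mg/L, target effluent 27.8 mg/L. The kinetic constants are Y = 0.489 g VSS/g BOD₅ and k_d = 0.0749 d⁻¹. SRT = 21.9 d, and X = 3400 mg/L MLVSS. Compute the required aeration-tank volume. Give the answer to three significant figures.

V ≈ 4170 m³

Rearranging the biomass balance for a CMAS with decay, V = Y·Q·ΔS·θ_c / [X·(1+k_d θ_c)] = 0.489 × 2130 × (1670 − 27.8) × 21.9 / [3400 × (1 + 0.0749 × 21.9)] = 3.75×10^7 / 8977 = 4173 m³.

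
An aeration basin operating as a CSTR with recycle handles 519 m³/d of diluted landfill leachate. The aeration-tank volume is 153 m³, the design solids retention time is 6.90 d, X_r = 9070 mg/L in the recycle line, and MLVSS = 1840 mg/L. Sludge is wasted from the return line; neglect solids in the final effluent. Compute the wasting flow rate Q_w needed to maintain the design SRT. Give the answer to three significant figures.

θ_c = V·X/(Q_w·X_r) when wasting from the recycle, so Q_w = V·X/(θ_c·X_r) = 153.0 × 1840 / (6.90 × 9070) = 4.498 m³/d.

Q_w ≈ 4.50 m³/d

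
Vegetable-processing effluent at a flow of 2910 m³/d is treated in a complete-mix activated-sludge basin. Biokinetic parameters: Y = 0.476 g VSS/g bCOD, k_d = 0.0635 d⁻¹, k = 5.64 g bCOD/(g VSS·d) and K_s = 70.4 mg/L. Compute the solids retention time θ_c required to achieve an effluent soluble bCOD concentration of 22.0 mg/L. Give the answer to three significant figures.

At the target effluent, Y k S/(K_s+S) = 0.476×5.64×22.0/92.40 = 0.6392 d⁻¹.
1/θ_c = 0.6392 − 0.0635 = 0.5757 d⁻¹, so θ_c = 1.737 d.

θ_c ≈ 1.74 d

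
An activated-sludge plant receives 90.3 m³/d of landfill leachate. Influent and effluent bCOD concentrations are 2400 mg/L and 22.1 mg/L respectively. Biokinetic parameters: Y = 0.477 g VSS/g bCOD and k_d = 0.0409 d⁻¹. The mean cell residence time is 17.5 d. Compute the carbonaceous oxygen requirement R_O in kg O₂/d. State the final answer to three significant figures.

R_O ≈ 130 kg O₂/d

Correct the yield for decay: Y_obs = Y/(1 + k_d θ_c) = 0.477 / (1 + 0.0409 × 17.5) = 0.477 / 1.716 = 0.2780.
ΔS = 2400 − 22.1 = 2378 mg/L, so the substrate removal rate is 90.3 × 2378/1000 = 214.7 kg bCOD/d.
Net sludge production P_X = 0.2780 × 214.7 = 59.70 kg VSS/d.
Carbonaceous O₂ demand = substrate oxidised − cell-mass equivalent = 214.7 − 1.42 × 59.70 = 130.0 kg O₂/d.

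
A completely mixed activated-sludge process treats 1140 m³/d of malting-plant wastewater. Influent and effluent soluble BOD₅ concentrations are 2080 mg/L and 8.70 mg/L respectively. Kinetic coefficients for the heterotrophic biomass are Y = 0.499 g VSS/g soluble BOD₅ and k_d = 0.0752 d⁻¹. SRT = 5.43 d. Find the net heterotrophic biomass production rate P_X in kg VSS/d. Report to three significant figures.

P_X ≈ 837 kg VSS/d

Y_obs = Y / (1 + k_d θ_c) = 0.499 / (1 + 0.0752 × 5.43) = 0.499 / 1.408 = 0.3543.
Substrate removed = Q·(S₀ − S) = 1140 m³/d × (2080 − 8.70) g/m³ = 2.36×10^6 g/d = 2361 kg/d.
Biomass produced: P_X = Y_obs·Q·ΔS = 0.3543 × 2361 ≈ 836.6 kg VSS/d.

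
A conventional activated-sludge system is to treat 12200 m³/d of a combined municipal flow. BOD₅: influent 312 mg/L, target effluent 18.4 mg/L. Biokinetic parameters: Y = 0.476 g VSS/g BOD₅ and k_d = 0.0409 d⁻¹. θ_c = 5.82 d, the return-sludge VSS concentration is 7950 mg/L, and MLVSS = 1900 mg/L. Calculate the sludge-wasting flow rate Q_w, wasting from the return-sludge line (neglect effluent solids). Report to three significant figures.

From the SRT design equation V = Y Q (S₀−S) θ_c / [X (1 + k_d θ_c)] = 0.476 × 12200 × (312 − 18.4) × 5.82 / [1900 × (1 + 0.0409 × 5.82)] = 9.92×10^6 / 2352 = 4219 m³.
θ_c = V·X/(Q_w·X_r) when wasting from the recycle, so Q_w = V·X/(θ_c·X_r) = 4219 × 1900 / (5.82 × 7950) = 173.2 m³/d.

Q_w ≈ 173 m³/d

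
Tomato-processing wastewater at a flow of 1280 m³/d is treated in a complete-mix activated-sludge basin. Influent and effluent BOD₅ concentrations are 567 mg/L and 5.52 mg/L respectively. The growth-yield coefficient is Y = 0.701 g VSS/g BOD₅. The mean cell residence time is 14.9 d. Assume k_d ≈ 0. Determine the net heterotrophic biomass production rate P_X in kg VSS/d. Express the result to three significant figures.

Since k_d ≈ 0, Y_obs = Y = 0.701 g VSS/g BOD₅.
ΔS = 567 − 5.52 = 561.5 mg/L, so the substrate removal rate is 1280 × 561.5/1000 = 718.7 kg BOD₅/d.
Biomass produced: P_X = Y_obs·Q·ΔS = 0.7010 × 718.7 ≈ 503.8 kg VSS/d.

P_X ≈ 504 kg VSS/d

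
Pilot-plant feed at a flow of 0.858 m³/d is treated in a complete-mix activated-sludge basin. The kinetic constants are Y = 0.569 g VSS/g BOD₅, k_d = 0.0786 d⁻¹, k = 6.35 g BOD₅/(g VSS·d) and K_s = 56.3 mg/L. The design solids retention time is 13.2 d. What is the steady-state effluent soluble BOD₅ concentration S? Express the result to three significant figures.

Effluent substrate depends only on kinetics and SRT: S = K_s(1 + k_d θ_c) / [θ_c(Yk − k_d) − 1] = 56.3 × (1 + 0.0786 × 13.2) / [13.2 × (0.569 × 6.35 − 0.0786) − 1] = 114.7 / 45.66 = 2.513 mg/L.

S ≈ 2.51 mg/L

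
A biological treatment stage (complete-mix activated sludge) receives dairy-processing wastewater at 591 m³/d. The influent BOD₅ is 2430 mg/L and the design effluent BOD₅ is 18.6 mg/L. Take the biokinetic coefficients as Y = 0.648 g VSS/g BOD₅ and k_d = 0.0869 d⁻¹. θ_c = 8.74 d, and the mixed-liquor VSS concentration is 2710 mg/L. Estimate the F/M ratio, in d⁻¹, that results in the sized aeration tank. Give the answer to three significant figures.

F/M ≈ 0.313 d⁻¹

Rearranging the biomass balance for a CMAS with decay, V = Y·Q·ΔS·θ_c / [X·(1+k_d θ_c)] = 0.648 × 591 × (2430 − 18.6) × 8.74 / [2710 × (1 + 0.0869 × 8.74)] = 8.07×10^6 / 4768 = 1693 m³.
F/M = applied load / biomass = Q·S₀/(V·X) = 591 × 2430 / (1693 × 2710) = 0.3131 d⁻¹.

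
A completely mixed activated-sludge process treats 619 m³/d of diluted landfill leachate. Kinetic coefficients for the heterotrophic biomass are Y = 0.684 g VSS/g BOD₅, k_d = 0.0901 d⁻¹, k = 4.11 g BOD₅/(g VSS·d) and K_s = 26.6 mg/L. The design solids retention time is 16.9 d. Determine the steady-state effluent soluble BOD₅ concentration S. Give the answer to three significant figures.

From the Monod/SRT balance for a CMAS, S = K_s·(1+k_d θ_c)/[θ_c·(Y k − k_d) − 1] = 26.6 × (1 + 0.0901 × 16.9) / [16.9 × (0.684 × 4.11 − 0.0901) − 1] = 67.10 / 44.99 = 1.492 mg/L.

S ≈ 1.49 mg/L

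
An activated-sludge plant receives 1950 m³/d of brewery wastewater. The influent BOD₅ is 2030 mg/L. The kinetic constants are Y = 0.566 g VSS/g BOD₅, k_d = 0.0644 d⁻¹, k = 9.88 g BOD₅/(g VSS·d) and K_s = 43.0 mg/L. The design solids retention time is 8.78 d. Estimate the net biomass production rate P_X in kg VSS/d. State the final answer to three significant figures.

From the Monod/SRT balance for a CMAS, S = K_s·(1+k_d θ_c)/[θ_c·(Y k − k_d) − 1] = 43.0 × (1 + 0.0644 × 8.78) / [8.78 × (0.566 × 9.88 − 0.0644) − 1] = 67.31 / 47.53 = 1.416 mg/L.
Y_obs = Y / (1 + k_d θ_c) = 0.566 / (1 + 0.0644 × 8.78) = 0.566 / 1.565 = 0.3616.
Mass of BOD₅ removed per day: Q(S₀ − S) = 1950 × 2029 g/m³ = 3956 kg/d.
Net biomass production P_X = Y_obs × Q·(S₀ − S) = 0.3616 × 3956 = 1430 kg VSS/d.

P_X ≈ 1430 kg VSS/d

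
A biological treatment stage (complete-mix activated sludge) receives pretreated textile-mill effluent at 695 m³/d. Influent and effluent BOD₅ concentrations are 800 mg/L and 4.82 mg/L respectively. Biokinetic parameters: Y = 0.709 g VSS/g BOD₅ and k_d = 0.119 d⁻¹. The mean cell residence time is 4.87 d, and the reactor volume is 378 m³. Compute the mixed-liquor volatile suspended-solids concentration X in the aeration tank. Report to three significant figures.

From V·X·(1 + k_d·θ_c) = Y·Q·(S₀ − S)·θ_c: X = 0.709 × 695 × (800 − 4.82) × 4.87 / [378 × (1 + 0.119 × 4.87)] = 3196 mg/L.

X ≈ 3200 mg/L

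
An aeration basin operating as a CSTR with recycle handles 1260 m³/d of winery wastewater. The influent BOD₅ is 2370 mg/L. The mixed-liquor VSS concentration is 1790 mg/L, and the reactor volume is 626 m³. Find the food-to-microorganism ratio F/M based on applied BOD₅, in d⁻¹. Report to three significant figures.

F/M = applied load / biomass = Q·S₀/(V·X) = 1260 × 2370 / (626.0 × 1790) = 2.665 d⁻¹.

F/M ≈ 2.66 d⁻¹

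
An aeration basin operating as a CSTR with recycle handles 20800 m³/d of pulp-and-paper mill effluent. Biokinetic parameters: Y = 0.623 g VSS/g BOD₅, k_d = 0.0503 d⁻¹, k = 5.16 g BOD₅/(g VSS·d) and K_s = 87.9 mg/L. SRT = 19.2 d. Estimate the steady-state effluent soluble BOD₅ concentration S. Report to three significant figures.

S ≈ 2.89 mg/L

For a completely mixed reactor with recycle the Lawrence–McCarty relation gives S = K_s·(1 + k_d·θ_c) / [θ_c·(Y·k − k_d) − 1] = 87.9 × (1 + 0.0503 × 19.2) / [19.2 × (0.623 × 5.16 − 0.0503) − 1] = 172.8 / 59.76 = 2.892 mg/L.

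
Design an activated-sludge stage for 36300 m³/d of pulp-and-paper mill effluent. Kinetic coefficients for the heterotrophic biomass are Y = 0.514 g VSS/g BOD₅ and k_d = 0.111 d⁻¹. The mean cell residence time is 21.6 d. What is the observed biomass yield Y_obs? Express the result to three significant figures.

Y_obs ≈ 0.151 g VSS/g BOD₅

Y_obs = Y / (1 + k_d θ_c) = 0.514 / (1 + 0.111 × 21.6) = 0.514 / 3.398 = 0.1513.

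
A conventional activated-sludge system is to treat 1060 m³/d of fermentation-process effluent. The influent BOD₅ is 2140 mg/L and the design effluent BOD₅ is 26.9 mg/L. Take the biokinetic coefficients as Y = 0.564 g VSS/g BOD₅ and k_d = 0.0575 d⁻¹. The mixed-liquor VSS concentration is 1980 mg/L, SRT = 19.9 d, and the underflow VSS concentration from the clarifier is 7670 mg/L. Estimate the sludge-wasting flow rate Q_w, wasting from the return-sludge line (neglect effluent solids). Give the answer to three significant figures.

Q_w ≈ 76.8 m³/d

Steady-state biomass mass balance: V·X·(1 + k_d·θ_c) = Y·Q·(S₀ − S)·θ_c, so V = 0.564 × 1060 × (2140 − 26.9) × 19.9 / [1980 × (1 + 0.0575 × 19.9)] = 2.51×10^7 / 4246 = 5921 m³.
Q_w = (V·X)/(θ_c X_r) = 5921 × 1980 / (19.9 × 7670) = 76.81 m³/d.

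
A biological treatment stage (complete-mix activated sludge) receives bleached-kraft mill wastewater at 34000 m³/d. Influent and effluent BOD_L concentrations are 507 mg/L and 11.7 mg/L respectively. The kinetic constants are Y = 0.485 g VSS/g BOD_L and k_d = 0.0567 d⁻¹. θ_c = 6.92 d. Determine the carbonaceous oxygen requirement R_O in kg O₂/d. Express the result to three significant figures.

The observed yield is Y_obs = Y/(1 + k_d·θ_c) = 0.485 / (1 + 0.0567 × 6.92) = 0.485 / 1.392 = 0.3483 g VSS per g BOD_L removed.
Q·(S₀ − S) = 34000 × (507 − 11.7) × 10⁻³ = 16840 kg/d removed.
Net sludge production P_X = 0.3483 × 16840 = 5866 kg VSS/d.
R_O = Q·(S₀ − S) − 1.42·P_X = 16840 − 1.42 × 5866 = 8511 kg O₂/d.

R_O ≈ 8510 kg O₂/d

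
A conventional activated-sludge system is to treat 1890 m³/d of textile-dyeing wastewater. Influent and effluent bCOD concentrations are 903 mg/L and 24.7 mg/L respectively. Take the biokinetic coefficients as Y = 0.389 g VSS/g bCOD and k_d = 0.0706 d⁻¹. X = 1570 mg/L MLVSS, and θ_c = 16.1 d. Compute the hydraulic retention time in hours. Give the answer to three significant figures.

Rearranging the biomass balance for a CMAS with decay, V = Y·Q·ΔS·θ_c / [X·(1+k_d θ_c)] = 0.389 × 1890 × (903 − 24.7) × 16.1 / [1570 × (1 + 0.0706 × 16.1)] = 1.04×10^7 / 3355 = 3099 m³.
Hydraulic retention time τ = V/Q = 3099 / 1890 = 1.640 d = 39.35 h.

τ ≈ 39.4 h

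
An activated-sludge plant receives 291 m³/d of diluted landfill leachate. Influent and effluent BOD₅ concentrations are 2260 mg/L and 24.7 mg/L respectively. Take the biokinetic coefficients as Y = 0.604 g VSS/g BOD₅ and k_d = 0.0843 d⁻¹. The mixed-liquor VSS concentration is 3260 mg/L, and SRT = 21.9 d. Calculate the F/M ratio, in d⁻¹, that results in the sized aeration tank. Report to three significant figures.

From the SRT design equation V = Y Q (S₀−S) θ_c / [X (1 + k_d θ_c)] = 0.604 × 291 × (2260 − 24.7) × 21.9 / [3260 × (1 + 0.0843 × 21.9)] = 8.6×10^6 / 9279 = 927.3 m³.
Food-to-microorganism ratio F/M = Q S₀ / (V X) = 291 × 2260 / (927.3 × 3260) = 0.2175 d⁻¹.

F/M ≈ 0.218 d⁻¹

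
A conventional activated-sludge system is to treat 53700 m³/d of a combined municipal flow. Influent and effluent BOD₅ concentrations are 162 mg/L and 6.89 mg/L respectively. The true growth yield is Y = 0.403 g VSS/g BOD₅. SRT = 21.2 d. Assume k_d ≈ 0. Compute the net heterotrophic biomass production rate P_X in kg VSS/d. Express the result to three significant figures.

Since k_d ≈ 0, Y_obs = Y = 0.403 g VSS/g BOD₅.
ΔS = 162 − 6.89 = 155.1 mg/L, so the substrate removal rate is 53700 × 155.1/1000 = 8329 kg BOD₅/d.
So the net sludge growth is P_X = 0.4030 × 8329 = 3357 kg VSS/d.

P_X ≈ 3360 kg VSS/d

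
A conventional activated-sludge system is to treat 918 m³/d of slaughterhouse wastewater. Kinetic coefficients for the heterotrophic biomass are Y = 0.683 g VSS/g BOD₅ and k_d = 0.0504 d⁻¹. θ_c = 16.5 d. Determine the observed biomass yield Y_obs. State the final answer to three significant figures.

Correct the yield for decay: Y_obs = Y/(1 + k_d θ_c) = 0.683 / (1 + 0.0504 × 16.5) = 0.683 / 1.832 = 0.3729.

Y_obs ≈ 0.373 g VSS/g BOD₅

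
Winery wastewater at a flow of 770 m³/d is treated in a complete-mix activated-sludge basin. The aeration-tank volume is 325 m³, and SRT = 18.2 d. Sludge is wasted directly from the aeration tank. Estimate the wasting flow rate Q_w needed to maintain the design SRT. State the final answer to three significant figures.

For wasting at MLVSS concentration, Q_w = V/θ_c = 325.0/18.2 = 17.86 m³/d.

Q_w ≈ 17.9 m³/d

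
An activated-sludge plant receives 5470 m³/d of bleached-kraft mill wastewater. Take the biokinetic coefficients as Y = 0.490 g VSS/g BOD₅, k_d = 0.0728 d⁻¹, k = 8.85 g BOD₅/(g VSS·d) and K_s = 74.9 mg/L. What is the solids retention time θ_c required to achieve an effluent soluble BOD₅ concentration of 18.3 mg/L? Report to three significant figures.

θ_c ≈ 1.28 d

At the target effluent, Y k S/(K_s+S) = 0.490×8.85×18.3/93.20 = 0.8515 d⁻¹.
1/θ_c = 0.8515 − 0.0728 = 0.7787 d⁻¹, so θ_c = 1.284 d.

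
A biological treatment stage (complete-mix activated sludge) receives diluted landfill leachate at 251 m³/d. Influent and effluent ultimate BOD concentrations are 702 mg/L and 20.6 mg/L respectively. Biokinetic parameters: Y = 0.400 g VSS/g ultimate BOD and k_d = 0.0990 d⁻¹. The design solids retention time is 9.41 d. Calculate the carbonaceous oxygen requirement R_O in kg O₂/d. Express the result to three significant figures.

Correct the yield for decay: Y_obs = Y/(1 + k_d θ_c) = 0.400 / (1 + 0.0990 × 9.41) = 0.400 / 1.932 = 0.2071.
Mass of ultimate BOD removed per day: Q(S₀ − S) = 251 × 681.4 g/m³ = 171.0 kg/d.
Net sludge production P_X = 0.2071 × 171.0 = 35.42 kg VSS/d.
Carbonaceous O₂ demand = substrate oxidised − cell-mass equivalent = 171.0 − 1.42 × 35.42 = 120.7 kg O₂/d.

R_O ≈ 121 kg O₂/d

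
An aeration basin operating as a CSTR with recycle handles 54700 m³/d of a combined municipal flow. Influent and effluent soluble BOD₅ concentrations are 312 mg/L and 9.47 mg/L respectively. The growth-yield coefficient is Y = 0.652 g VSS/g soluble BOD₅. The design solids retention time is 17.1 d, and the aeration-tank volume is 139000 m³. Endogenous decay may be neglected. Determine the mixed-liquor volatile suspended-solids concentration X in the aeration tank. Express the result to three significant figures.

X = Y·Q·ΔS·θ_c / V = 0.652 × 54700 × (312 − 9.47) × 17.1 / 139000 = 1327 mg/L.

X ≈ 1330 mg/L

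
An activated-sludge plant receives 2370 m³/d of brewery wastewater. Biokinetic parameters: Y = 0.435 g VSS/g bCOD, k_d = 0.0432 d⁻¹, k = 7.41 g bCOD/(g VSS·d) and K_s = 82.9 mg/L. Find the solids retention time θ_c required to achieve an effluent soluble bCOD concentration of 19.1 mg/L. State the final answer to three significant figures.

From 1/θ_c = Y·k·S/(K_s + S) − k_d: Y·k·S/(K_s+S) = 0.435 × 7.41 × 19.1 / (82.9 + 19.1) = 0.6036 d⁻¹.
θ_c = 1/(μ − k_d) = 1/(0.6036 − 0.0432) = 1/0.5604 = 1.784 d.

θ_c ≈ 1.78 d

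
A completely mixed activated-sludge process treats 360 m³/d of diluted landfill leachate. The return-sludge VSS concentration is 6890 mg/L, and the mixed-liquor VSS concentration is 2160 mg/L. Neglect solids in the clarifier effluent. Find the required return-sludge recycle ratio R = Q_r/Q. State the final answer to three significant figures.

R = Q_r/Q = X/(X_r − X) = 2160 / (6890 − 2160) = 0.4567.

R ≈ 0.457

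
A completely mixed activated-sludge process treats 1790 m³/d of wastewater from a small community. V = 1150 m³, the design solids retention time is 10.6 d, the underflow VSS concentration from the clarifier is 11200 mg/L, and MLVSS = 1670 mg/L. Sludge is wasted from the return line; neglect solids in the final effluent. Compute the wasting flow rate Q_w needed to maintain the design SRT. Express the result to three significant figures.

θ_c = V·X/(Q_w·X_r) when wasting from the recycle, so Q_w = V·X/(θ_c·X_r) = 1150 × 1670 / (10.6 × 11200) = 16.18 m³/d.

Q_w ≈ 16.2 m³/d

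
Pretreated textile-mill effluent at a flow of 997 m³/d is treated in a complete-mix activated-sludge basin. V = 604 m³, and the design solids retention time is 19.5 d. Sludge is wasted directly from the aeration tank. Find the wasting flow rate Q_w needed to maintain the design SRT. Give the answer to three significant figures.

Q_w ≈ 31.0 m³/d

Wasting from the aeration tank: Q_w = V / θ_c = 604.0 / 19.5 = 30.97 m³/d.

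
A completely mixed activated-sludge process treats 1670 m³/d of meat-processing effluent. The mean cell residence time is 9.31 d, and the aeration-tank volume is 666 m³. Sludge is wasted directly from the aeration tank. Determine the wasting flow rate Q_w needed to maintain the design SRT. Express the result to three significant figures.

Wasting from the aeration tank: Q_w = V / θ_c = 666.0 / 9.31 = 71.54 m³/d.

Q_w ≈ 71.5 m³/d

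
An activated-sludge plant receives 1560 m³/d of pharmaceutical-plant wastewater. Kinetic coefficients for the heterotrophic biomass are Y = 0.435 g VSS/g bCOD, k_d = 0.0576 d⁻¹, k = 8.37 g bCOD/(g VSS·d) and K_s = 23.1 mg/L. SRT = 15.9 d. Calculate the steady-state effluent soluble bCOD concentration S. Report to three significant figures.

Effluent substrate depends only on kinetics and SRT: S = K_s(1 + k_d θ_c) / [θ_c(Yk − k_d) − 1] = 23.1 × (1 + 0.0576 × 15.9) / [15.9 × (0.435 × 8.37 − 0.0576) − 1] = 44.26 / 55.98 = 0.7906 mg/L.

S ≈ 0.791 mg/L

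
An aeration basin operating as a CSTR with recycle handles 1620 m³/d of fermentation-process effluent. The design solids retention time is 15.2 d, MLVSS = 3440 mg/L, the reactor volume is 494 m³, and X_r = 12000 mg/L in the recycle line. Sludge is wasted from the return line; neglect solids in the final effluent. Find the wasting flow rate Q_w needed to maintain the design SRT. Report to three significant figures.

Wasting from the return line (neglecting effluent solids): Q_w = V·X / (θ_c·X_r) = 494.0 × 3440 / (15.2 × 12000) = 9.317 m³/d.

Q_w ≈ 9.32 m³/d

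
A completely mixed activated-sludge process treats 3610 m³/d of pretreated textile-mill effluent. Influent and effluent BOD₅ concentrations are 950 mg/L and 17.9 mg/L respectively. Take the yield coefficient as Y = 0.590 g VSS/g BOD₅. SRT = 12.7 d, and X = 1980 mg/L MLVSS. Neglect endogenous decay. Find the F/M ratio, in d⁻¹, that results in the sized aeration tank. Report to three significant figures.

With k_d = 0 the design equation reduces to V = Y Q (S₀−S) θ_c / X = 0.590 × 3610 × (950 − 17.9) × 12.7 / 1980 = 12734 m³.
Food-to-microorganism ratio F/M = Q S₀ / (V X) = 3610 × 950 / (12734 × 1980) = 0.1360 d⁻¹.

F/M ≈ 0.136 d⁻¹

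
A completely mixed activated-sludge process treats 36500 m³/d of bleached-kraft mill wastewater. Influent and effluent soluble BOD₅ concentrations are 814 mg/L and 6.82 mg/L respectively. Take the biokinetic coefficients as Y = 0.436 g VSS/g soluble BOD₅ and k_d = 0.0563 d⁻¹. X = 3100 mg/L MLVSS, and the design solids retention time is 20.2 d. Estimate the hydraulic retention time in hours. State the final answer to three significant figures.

τ ≈ 25.8 h

From the SRT design equation V = Y Q (S₀−S) θ_c / [X (1 + k_d θ_c)] = 0.436 × 36500 × (814 − 6.82) × 20.2 / [3100 × (1 + 0.0563 × 20.2)] = 2.59×10^8 / 6626 = 39164 m³.
HRT = V/Q = 39164 m³ / 36500 m³·d⁻¹ = 1.073 d × 24 = 25.75 h.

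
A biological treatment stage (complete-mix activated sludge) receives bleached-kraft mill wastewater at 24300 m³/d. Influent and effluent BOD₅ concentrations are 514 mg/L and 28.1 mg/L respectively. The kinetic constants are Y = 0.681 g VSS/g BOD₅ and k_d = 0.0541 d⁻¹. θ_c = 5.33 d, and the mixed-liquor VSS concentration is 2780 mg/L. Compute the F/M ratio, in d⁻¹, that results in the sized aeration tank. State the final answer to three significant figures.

F/M ≈ 0.375 d⁻¹

Rearranging the biomass balance for a CMAS with decay, V = Y·Q·ΔS·θ_c / [X·(1+k_d θ_c)] = 0.681 × 24300 × (514 − 28.1) × 5.33 / [2780 × (1 + 0.0541 × 5.33)] = 4.29×10^7 / 3582 = 11966 m³.
Food-to-microorganism ratio F/M = Q S₀ / (V X) = 24300 × 514 / (11966 × 2780) = 0.3755 d⁻¹.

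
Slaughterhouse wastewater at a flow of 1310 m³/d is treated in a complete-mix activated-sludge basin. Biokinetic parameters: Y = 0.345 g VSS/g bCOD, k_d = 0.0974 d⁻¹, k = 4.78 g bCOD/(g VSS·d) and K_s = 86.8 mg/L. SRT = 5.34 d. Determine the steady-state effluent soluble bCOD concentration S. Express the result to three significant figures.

For a completely mixed reactor with recycle the Lawrence–McCarty relation gives S = K_s·(1 + k_d·θ_c) / [θ_c·(Y·k − k_d) − 1] = 86.8 × (1 + 0.0974 × 5.34) / [5.34 × (0.345 × 4.78 − 0.0974) − 1] = 131.9 / 7.286 = 18.11 mg/L.

S ≈ 18.1 mg/L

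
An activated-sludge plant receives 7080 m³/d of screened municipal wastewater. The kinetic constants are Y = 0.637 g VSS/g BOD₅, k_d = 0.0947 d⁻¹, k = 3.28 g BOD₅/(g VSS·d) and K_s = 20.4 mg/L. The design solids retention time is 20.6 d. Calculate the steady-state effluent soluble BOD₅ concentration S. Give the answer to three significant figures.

From the Monod/SRT balance for a CMAS, S = K_s·(1+k_d θ_c)/[θ_c·(Y k − k_d) − 1] = 20.4 × (1 + 0.0947 × 20.6) / [20.6 × (0.637 × 3.28 − 0.0947) − 1] = 60.20 / 40.09 = 1.502 mg/L.

S ≈ 1.50 mg/L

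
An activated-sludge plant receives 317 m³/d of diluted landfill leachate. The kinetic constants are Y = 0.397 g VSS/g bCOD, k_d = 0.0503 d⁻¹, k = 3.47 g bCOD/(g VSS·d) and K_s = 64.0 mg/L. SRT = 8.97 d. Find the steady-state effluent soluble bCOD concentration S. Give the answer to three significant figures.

For a completely mixed reactor with recycle the Lawrence–McCarty relation gives S = K_s·(1 + k_d·θ_c) / [θ_c·(Y·k − k_d) − 1] = 64.0 × (1 + 0.0503 × 8.97) / [8.97 × (0.397 × 3.47 − 0.0503) − 1] = 92.88 / 10.91 = 8.516 mg/L.

S ≈ 8.52 mg/L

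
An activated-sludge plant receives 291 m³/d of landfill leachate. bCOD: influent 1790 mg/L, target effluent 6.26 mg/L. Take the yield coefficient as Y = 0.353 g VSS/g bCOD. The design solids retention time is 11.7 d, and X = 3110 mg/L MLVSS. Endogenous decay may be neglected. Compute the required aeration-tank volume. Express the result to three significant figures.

With k_d = 0 the design equation reduces to V = Y Q (S₀−S) θ_c / X = 0.353 × 291 × (1790 − 6.26) × 11.7 / 3110 = 689.3 m³.

V ≈ 689 m³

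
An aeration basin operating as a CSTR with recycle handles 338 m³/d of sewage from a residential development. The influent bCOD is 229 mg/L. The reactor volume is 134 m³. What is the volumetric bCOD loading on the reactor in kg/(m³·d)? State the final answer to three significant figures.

L_v ≈ 0.578 kg bCOD/(m³·d)

Volumetric loading L_v = Q·S₀ / V = 338 × 229 g/m³ / 134.0 m³ = 577.6 g/(m³·d) = 0.5776 kg bCOD/(m³·d).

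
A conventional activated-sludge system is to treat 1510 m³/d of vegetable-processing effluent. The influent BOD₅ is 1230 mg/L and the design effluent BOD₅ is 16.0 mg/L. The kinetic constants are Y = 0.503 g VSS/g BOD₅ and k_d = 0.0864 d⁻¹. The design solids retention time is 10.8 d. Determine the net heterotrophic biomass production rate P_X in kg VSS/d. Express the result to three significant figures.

Observed yield with endogenous decay: Y_obs = Y / (1 + k_d·θ_c) = 0.503 / (1 + 0.0864 × 10.8) = 0.503 / 1.933 = 0.2602 g VSS/g BOD₅.
ΔS = 1230 − 16.0 = 1214 mg/L, so the substrate removal rate is 1510 × 1214/1000 = 1833 kg BOD₅/d.
Biomass produced: P_X = Y_obs·Q·ΔS = 0.2602 × 1833 ≈ 477.0 kg VSS/d.

P_X ≈ 477 kg VSS/d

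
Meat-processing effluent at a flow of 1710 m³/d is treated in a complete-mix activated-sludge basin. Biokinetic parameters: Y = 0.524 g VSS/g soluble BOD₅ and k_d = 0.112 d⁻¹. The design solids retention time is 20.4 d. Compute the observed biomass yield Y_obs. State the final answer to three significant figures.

Observed yield with endogenous decay: Y_obs = Y / (1 + k_d·θ_c) = 0.524 / (1 + 0.112 × 20.4) = 0.524 / 3.285 = 0.1595 g VSS/g soluble BOD₅.

Y_obs ≈ 0.160 g VSS/g soluble BOD₅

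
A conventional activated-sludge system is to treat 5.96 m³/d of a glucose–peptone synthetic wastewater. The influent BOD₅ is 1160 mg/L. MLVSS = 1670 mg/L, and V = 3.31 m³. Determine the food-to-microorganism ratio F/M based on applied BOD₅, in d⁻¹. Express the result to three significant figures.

F/M = applied load / biomass = Q·S₀/(V·X) = 5.96 × 1160 / (3.310 × 1670) = 1.251 d⁻¹.

F/M ≈ 1.25 d⁻¹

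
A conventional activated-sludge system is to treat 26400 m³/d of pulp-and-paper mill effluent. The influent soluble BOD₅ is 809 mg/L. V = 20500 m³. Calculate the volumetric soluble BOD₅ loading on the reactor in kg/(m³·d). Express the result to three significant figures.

L_v ≈ 1.04 kg soluble BOD₅/(m³·d)

Volumetric loading L_v = Q·S₀ / V = 26400 × 809 g/m³ / 20500 m³ = 1042 g/(m³·d) = 1.042 kg soluble BOD₅/(m³·d).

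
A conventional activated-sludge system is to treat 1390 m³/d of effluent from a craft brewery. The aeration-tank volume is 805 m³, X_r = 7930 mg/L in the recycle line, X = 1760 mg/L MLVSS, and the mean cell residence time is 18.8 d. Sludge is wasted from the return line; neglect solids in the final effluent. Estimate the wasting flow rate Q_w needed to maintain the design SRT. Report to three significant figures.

Q_w = (V·X)/(θ_c X_r) = 805.0 × 1760 / (18.8 × 7930) = 9.503 m³/d.

Q_w ≈ 9.50 m³/d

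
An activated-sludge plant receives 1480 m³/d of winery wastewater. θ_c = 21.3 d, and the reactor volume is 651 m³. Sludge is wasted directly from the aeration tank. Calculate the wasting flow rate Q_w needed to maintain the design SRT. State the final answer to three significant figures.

Q_w ≈ 30.6 m³/d

For wasting at MLVSS concentration, Q_w = V/θ_c = 651.0/21.3 = 30.56 m³/d.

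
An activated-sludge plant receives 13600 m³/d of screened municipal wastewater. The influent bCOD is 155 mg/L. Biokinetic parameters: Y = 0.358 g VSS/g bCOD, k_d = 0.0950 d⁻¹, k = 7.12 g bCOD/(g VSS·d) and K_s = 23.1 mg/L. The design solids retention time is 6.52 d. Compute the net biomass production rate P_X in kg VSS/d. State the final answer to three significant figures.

For a completely mixed reactor with recycle the Lawrence–McCarty relation gives S = K_s·(1 + k_d·θ_c) / [θ_c·(Y·k − k_d) − 1] = 23.1 × (1 + 0.0950 × 6.52) / [6.52 × (0.358 × 7.12 − 0.0950) − 1] = 37.41 / 15.00 = 2.494 mg/L.
Correct the yield for decay: Y_obs = Y/(1 + k_d θ_c) = 0.358 / (1 + 0.0950 × 6.52) = 0.358 / 1.619 = 0.2211.
ΔS = 155 − 2.49 = 152.5 mg/L, so the substrate removal rate is 13600 × 152.5/1000 = 2074 kg bCOD/d.
So the net sludge growth is P_X = 0.2211 × 2074 = 458.5 kg VSS/d.

P_X ≈ 459 kg VSS/d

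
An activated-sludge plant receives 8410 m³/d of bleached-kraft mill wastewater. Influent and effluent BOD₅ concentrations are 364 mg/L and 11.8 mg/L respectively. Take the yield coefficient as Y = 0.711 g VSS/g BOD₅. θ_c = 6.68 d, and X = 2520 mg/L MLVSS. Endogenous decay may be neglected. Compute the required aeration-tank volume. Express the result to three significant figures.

V ≈ 5580 m³

V·X = Y·Q·ΔS·θ_c gives V = 0.711 × 8410 × (364 − 11.8) × 6.68 / 2520 = 5583 m³.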